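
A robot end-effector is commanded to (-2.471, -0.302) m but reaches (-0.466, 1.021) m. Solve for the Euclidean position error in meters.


dx = -0.466 - (-2.471) = 2.0050, dy = 1.021 - (-0.302) = 1.3230
err = sqrt(4.020025 + 1.750329) = 2.4022

2.4022 m


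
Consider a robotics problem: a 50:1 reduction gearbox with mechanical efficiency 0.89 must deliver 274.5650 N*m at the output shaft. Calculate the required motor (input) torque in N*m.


tau_in = tau_out / (N * eta) = 274.5650 / (50 * 0.89) = 6.1700

6.1700 N*m


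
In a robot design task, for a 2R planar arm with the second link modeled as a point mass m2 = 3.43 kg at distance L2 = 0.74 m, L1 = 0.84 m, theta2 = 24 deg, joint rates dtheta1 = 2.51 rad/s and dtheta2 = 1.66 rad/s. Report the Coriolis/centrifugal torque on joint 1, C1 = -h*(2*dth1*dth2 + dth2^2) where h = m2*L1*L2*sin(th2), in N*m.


h = m2*L1*L2*sin(th2) = 3.43*0.84*0.74*sin(24 deg) = 0.867198
C1 = -h*(2*2.51*1.66 + 1.66^2) = -0.867198*11.0888 = -9.6162

-9.6162 N*m


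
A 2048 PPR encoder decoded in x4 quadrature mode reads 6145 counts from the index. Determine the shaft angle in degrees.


angle = counts * 360 / (PPR*4) = 6145 * 360 / 8192 = 270.0439

270.0439 degrees


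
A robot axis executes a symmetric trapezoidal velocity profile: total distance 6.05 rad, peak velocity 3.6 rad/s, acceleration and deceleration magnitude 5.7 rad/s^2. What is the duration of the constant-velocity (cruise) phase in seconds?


t_acc = v/a = 0.631579 s, d_acc = v^2/(2a) = 1.136842 rad each
d_cruise = 6.05 - 2*1.136842 = 3.776316 rad
t_cruise = d_cruise/v = 3.776316/3.6 = 1.0490

1.0490 s


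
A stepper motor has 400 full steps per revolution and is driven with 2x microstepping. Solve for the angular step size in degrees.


step = 360/(400*2) = 360/800 = 0.4500

0.4500 degrees


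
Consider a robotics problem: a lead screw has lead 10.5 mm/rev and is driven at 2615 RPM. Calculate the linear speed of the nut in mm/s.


v = lead * (RPM/60) = 10.5*2615/60 = 457.6250

457.6250 mm/s


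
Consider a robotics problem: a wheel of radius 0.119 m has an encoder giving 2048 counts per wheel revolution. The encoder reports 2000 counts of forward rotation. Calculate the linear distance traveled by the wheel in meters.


revs = 2000/2048 = 0.976562
d = revs * 2*pi*r = 0.976562 * 2*pi*0.119 = 0.7302

0.7302 m


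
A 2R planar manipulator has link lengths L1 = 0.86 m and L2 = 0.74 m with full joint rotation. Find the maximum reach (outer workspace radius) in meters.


r_max = L1 + L2 = 0.86 + 0.74 = 1.6000

1.6000 m


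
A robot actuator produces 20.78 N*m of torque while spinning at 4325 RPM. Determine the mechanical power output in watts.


omega = 4325 * 2*pi/60 = 452.912941 rad/s
P = tau * omega = 20.78 * 452.912941 = 9411.5309

9411.5309 W


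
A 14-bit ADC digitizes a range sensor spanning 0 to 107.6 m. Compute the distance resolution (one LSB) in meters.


res = range / 2^n = 107.6/2^14 = 107.6/16384 = 0.0066

0.0066 m


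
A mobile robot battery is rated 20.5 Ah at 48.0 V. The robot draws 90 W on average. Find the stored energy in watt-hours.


E = capacity * V = 20.5*48.0 = 984.0000

984.0000 Wh


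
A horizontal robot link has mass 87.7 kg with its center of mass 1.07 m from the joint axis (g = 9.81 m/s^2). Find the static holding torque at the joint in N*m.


tau = m*g*L = 87.7 * 9.81 * 1.07 = 920.5606

920.5606 N*m


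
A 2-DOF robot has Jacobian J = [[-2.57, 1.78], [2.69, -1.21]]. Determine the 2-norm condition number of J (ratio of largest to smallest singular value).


JJ^T eigenvalues: trace(JJ^T) = 18.4735, det(JJ^T) = det(J)^2 = 2.81736225
s_max^2 = (18.4735 + sqrt(330.00075325))/2 = 18.31971143
s_min^2 = (18.4735 - sqrt(330.00075325))/2 = 0.15378857
kappa = s_max/s_min = sqrt(18.31971143/0.15378857) = 10.9143

10.9143


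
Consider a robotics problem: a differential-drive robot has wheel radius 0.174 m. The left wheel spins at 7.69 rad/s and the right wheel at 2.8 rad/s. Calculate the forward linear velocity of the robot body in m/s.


v = r*(wR + wL)/2 = 0.174*(2.8 + 7.69)/2 = 0.9126

0.9126 m/s


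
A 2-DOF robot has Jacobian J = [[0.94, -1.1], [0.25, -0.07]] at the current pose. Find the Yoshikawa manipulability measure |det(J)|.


det(J) = 0.94*-0.07 - (-1.1)*(0.25) = 0.2092
|det(J)| = 0.2092

0.2092


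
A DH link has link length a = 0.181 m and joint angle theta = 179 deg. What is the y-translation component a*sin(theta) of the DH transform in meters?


a*sin(theta) = 0.181*sin(179 deg) = 0.0032

0.0032 m


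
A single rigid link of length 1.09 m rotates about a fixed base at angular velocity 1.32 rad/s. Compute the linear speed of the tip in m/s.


v = L*omega = 1.09 * 1.32 = 1.4388

1.4388 m/s


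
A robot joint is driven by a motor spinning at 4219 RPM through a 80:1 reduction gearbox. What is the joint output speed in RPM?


omega_joint = omega_motor / N = 4219 / 80 = 52.7375

52.7375 RPM


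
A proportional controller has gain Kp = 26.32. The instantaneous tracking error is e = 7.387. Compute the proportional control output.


u_P = Kp * e = 26.32 * 7.387 = 194.4258

194.4258


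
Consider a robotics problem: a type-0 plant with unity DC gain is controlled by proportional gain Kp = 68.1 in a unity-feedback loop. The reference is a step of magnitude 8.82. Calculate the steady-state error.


e_ss = R/(1 + Kp) = 8.82/(1 + 68.1) = 8.82/69.1000 = 0.1276

0.1276


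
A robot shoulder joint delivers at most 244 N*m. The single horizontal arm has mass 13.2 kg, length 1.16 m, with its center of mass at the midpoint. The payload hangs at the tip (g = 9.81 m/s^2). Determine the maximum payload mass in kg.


tau_arm = m_arm*g*(L/2) = 13.2*9.81*1.16/2 = 75.1054 N*m
tau_payload = tau_max - tau_arm = 244 - 75.1054 = 168.8946
m_payload = tau_payload / (g*L) = 168.8946 / (9.81*1.16) = 14.8419

14.8419 kg


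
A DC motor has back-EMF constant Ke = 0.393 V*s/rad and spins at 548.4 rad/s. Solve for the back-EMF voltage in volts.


V_emf = Ke * omega = 0.393*548.4 = 215.5212

215.5212 V


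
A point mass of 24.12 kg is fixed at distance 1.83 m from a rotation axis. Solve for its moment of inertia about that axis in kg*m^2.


I = m*r^2 = 24.12*1.83^2 = 80.7755

80.7755 kg*m^2


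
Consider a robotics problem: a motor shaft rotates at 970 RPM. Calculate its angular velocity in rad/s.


omega = 970 * 2*pi/60 = 101.5782

101.5782 rad/s


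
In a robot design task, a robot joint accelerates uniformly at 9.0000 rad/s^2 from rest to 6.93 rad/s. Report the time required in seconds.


t = delta_omega / alpha = 6.93 / 9.0000 = 0.7700

0.7700 s


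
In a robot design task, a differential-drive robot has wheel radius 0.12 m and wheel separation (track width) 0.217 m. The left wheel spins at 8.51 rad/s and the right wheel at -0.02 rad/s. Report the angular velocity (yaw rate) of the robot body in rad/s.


omega = r*(wR - wL)/L = 0.12*(-0.02 - (8.51))/0.217 = -4.7171

-4.7171 rad/s


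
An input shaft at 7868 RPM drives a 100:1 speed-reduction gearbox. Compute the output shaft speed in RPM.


omega_out = omega_in / N = 7868 / 100 = 78.6800

78.6800 RPM


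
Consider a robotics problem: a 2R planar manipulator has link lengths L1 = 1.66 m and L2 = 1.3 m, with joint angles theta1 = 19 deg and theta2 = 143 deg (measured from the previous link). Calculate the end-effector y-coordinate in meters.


y = L1*sin(th1) + L2*sin(th1+th2) = 1.66*sin(19 deg) + 1.3*sin(162 deg) = 0.9422

0.9422 m


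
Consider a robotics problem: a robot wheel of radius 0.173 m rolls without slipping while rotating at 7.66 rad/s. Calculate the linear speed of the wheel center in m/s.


v = omega * r = 7.66 * 0.173 = 1.3252

1.3252 m/s


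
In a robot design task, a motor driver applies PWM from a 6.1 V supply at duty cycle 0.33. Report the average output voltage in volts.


V_avg = V_supply * D = 6.1*0.33 = 2.0130

2.0130 V


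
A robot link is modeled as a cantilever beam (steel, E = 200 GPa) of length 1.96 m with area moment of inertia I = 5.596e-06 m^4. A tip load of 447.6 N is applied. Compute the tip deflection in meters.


delta = F*L^3/(3*E*I) = 447.6*1.96^3/(3*2.000e+11*5.596e-06)
      = 3370.2203136/3357600 = 0.0010

0.0010 m


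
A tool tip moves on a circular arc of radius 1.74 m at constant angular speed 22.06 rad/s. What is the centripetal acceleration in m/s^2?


a_c = omega^2 * r = 22.06^2 * 1.74 = 846.7599

846.7599 m/s^2


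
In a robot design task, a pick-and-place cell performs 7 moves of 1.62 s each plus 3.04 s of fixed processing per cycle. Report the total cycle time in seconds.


T = 7*1.62 + 3.04 = 14.3800

14.3800 s


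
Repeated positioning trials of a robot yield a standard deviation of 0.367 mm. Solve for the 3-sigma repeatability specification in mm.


repeatability = 3*sigma = 3*0.367 = 1.1010

1.1010 mm


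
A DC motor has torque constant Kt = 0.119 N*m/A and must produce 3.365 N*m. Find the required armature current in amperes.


I = tau / Kt = 3.365/0.119 = 28.2773

28.2773 A


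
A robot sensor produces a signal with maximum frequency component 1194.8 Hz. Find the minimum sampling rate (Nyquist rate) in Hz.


f_s,min = 2*f_max = 2*1194.8 = 2389.6000

2389.6000 Hz


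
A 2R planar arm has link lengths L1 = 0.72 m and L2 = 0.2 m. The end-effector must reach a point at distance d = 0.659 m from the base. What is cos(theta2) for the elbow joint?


cos(th2) = (d^2 - L1^2 - L2^2)/(2*L1*L2) = (0.659^2 - 0.72^2 - 0.2^2)/(2*0.72*0.2) = -0.4310

-0.4310


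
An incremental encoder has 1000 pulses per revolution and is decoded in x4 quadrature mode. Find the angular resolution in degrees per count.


resolution = 360 / (PPR * 4) = 360 / 4000 = 0.0900

0.0900 degrees


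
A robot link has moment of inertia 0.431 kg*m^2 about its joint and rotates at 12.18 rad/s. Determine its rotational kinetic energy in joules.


KE = (1/2)*I*omega^2 = 0.5*0.431*12.18^2 = 31.9699

31.9699 J


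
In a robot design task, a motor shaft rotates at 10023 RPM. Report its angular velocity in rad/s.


omega = 10023 * 2*pi/60 = 1049.6061

1049.6061 rad/s


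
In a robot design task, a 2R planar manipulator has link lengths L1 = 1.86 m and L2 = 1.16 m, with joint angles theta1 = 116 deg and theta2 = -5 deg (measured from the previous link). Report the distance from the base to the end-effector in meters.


x = L1*cos(th1) + L2*cos(th1+th2) = -1.231077
y = L1*sin(th1) + L2*sin(th1+th2) = 2.754710
d = sqrt(x^2 + y^2) = sqrt(1.515551 + 7.588427) = 3.0173

3.0173 m


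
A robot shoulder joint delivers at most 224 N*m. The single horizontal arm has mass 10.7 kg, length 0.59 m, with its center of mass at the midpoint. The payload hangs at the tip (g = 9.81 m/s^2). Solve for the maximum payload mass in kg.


tau_arm = m_arm*g*(L/2) = 10.7*9.81*0.59/2 = 30.9653 N*m
tau_payload = tau_max - tau_arm = 224 - 30.9653 = 193.0347
m_payload = tau_payload / (g*L) = 193.0347 / (9.81*0.59) = 33.3514

33.3514 kg


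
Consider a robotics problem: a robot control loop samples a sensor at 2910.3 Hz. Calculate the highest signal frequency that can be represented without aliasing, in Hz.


f_max = f_s/2 = 2910.3/2 = 1455.1500

1455.1500 Hz


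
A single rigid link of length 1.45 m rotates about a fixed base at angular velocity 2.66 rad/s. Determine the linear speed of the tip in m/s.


v = L*omega = 1.45 * 2.66 = 3.8570

3.8570 m/s


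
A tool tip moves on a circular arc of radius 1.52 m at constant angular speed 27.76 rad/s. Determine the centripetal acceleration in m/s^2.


a_c = omega^2 * r = 27.76^2 * 1.52 = 1171.3388

1171.3388 m/s^2


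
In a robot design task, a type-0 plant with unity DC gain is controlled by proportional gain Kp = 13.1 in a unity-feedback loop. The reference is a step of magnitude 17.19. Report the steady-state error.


e_ss = R/(1 + Kp) = 17.19/(1 + 13.1) = 17.19/14.1000 = 1.2191

1.2191


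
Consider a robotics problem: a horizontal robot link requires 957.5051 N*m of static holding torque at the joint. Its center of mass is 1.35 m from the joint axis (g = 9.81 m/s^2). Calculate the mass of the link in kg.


m = tau / (g*L) = 957.5051 / (9.81 * 1.35) = 72.3000

72.3000 kg


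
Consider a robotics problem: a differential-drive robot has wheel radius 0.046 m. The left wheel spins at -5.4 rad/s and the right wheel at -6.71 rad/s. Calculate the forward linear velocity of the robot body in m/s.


v = r*(wR + wL)/2 = 0.046*(-6.71 + -5.4)/2 = -0.2785

-0.2785 m/s


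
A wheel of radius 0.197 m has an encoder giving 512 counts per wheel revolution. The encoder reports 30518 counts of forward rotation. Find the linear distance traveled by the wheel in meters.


revs = 30518/512 = 59.605469
d = revs * 2*pi*r = 59.605469 * 2*pi*0.197 = 73.7789

73.7789 m


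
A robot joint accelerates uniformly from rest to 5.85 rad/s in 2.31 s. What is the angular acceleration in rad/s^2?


alpha = delta_omega / t = 5.85 / 2.31 = 2.5325

2.5325 rad/s^2


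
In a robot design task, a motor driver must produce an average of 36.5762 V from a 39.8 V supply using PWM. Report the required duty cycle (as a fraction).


D = V_avg/V_supply = 36.5762/39.8 = 0.9190

0.9190


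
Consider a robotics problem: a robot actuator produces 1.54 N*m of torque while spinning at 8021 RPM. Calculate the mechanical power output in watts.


omega = 8021 * 2*pi/60 = 839.957156 rad/s
P = tau * omega = 1.54 * 839.957156 = 1293.5340

1293.5340 W


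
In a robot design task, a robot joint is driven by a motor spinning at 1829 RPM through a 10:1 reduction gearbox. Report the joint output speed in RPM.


omega_joint = omega_motor / N = 1829 / 10 = 182.9000

182.9000 RPM


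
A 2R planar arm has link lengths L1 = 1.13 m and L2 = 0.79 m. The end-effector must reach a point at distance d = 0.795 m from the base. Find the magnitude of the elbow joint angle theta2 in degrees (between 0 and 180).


cos(th2) = (d^2 - L1^2 - L2^2)/(2*L1*L2) = (0.795^2 - 1.13^2 - 0.79^2)/(2*1.13*0.79) = -0.71075109
th2 = acos(-0.71075109) = 135.2961 deg

135.2961 degrees


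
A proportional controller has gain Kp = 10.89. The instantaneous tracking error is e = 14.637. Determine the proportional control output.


u_P = Kp * e = 10.89 * 14.637 = 159.3969

159.3969


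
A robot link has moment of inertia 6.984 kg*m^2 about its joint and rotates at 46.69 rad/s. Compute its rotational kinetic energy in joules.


KE = (1/2)*I*omega^2 = 0.5*6.984*46.69^2 = 7612.4067

7612.4067 J


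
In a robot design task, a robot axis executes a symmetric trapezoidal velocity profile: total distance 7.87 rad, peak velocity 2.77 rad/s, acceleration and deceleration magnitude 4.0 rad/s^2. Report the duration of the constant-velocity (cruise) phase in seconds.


t_acc = v/a = 0.692500 s, d_acc = v^2/(2a) = 0.959113 rad each
d_cruise = 7.87 - 2*0.959113 = 5.951774 rad
t_cruise = d_cruise/v = 5.951774/2.77 = 2.1487

2.1487 s


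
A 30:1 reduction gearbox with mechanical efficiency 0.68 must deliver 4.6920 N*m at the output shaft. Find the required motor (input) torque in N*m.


tau_in = tau_out / (N * eta) = 4.6920 / (30 * 0.68) = 0.2300

0.2300 N*m


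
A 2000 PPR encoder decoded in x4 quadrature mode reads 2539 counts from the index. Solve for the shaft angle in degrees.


angle = counts * 360 / (PPR*4) = 2539 * 360 / 8000 = 114.2550

114.2550 degrees


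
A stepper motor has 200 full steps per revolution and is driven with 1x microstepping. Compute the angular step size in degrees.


step = 360/(200*1) = 360/200 = 1.8000

1.8000 degrees


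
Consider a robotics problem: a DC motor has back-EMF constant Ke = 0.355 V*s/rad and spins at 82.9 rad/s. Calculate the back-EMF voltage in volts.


V_emf = Ke * omega = 0.355*82.9 = 29.4295

29.4295 V


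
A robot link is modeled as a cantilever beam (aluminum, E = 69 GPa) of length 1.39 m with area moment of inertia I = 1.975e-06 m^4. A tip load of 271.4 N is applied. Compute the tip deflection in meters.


delta = F*L^3/(3*E*I) = 271.4*1.39^3/(3*6.900e+10*1.975e-06)
      = 728.8769966/408825 = 0.0018

0.0018 m


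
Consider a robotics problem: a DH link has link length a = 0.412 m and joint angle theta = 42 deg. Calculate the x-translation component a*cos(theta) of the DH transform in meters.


a*cos(theta) = 0.412*cos(42 deg) = 0.3062

0.3062 m


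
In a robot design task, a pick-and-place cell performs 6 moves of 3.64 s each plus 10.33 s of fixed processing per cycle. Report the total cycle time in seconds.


T = 6*3.64 + 10.33 = 32.1700

32.1700 s


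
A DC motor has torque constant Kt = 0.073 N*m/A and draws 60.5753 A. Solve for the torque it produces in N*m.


tau = Kt * I = 0.073*60.5753 = 4.4220

4.4220 N*m


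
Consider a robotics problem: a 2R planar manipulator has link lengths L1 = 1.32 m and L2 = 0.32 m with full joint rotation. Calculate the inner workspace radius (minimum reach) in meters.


r_min = |L1 - L2| = |1.32 - 0.32| = 1.0000

1.0000 m


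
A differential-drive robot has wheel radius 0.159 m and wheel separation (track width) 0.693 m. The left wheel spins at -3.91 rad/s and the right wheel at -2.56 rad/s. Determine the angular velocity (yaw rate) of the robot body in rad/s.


omega = r*(wR - wL)/L = 0.159*(-2.56 - (-3.91))/0.693 = 0.3097

0.3097 rad/s


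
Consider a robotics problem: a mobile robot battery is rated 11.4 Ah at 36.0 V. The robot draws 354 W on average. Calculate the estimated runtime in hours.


E = 11.4*36.0 = 410.4000 Wh
t = E/P = 410.4000/354 = 1.1593

1.1593 hours


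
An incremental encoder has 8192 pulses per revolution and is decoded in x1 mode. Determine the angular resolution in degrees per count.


resolution = 360 / (PPR * 1) = 360 / 8192 = 0.0439

0.0439 degrees


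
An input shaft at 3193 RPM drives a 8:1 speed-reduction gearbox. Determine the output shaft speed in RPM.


omega_out = omega_in / N = 3193 / 8 = 399.1250

399.1250 RPM


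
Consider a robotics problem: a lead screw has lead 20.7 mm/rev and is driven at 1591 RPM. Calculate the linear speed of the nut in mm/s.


v = lead * (RPM/60) = 20.7*1591/60 = 548.8950

548.8950 mm/s


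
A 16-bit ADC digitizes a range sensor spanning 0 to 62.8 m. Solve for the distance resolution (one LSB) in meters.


res = range / 2^n = 62.8/2^16 = 62.8/65536 = 9.5825e-04

9.5825e-04 m


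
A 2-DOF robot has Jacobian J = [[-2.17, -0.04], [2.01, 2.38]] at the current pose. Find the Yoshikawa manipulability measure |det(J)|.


det(J) = -2.17*2.38 - (-0.04)*(2.01) = -5.0842
|det(J)| = 5.0842

5.0842


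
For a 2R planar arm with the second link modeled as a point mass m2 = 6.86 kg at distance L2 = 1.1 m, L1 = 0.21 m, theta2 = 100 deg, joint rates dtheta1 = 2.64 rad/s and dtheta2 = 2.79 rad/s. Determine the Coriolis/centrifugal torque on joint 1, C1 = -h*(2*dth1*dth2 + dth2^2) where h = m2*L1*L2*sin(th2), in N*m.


h = m2*L1*L2*sin(th2) = 6.86*0.21*1.1*sin(100 deg) = 1.560585
C1 = -h*(2*2.64*2.79 + 2.79^2) = -1.560585*22.5153 = -35.1370

-35.1370 N*m


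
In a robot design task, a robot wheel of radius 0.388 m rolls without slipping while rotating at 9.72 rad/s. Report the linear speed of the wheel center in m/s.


v = omega * r = 9.72 * 0.388 = 3.7714

3.7714 m/s


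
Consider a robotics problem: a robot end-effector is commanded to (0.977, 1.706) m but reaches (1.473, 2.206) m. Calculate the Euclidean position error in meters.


dx = 1.473 - (0.977) = 0.4960, dy = 2.206 - (1.706) = 0.5000
err = sqrt(0.246016 + 0.250000) = 0.7043

0.7043 m


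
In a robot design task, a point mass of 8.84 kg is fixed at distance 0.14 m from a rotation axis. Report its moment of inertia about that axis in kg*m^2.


I = m*r^2 = 8.84*0.14^2 = 0.1733

0.1733 kg*m^2


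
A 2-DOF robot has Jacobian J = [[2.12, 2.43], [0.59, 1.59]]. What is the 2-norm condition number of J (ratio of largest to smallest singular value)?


JJ^T eigenvalues: trace(JJ^T) = 13.2755, det(JJ^T) = det(J)^2 = 3.75235641
s_max^2 = (13.2755 + sqrt(161.22947461))/2 = 12.98655844
s_min^2 = (13.2755 - sqrt(161.22947461))/2 = 0.28894156
kappa = s_max/s_min = sqrt(12.98655844/0.28894156) = 6.7041

6.7041


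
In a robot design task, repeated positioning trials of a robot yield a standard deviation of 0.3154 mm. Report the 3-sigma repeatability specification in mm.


repeatability = 3*sigma = 3*0.3154 = 0.9462

0.9462 mm


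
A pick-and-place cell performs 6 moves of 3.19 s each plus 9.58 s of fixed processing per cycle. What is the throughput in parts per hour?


T_cycle = 6*3.19 + 9.58 = 28.7200 s
rate = 3600/T = 125.3482

125.3482 parts/hour


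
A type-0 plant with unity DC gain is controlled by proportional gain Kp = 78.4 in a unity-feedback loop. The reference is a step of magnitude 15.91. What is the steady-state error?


e_ss = R/(1 + Kp) = 15.91/(1 + 78.4) = 15.91/79.4000 = 0.2004

0.2004


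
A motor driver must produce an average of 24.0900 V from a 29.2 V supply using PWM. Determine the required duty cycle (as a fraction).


D = V_avg/V_supply = 24.0900/29.2 = 0.8250

0.8250


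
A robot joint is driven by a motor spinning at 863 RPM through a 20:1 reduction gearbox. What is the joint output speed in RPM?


omega_joint = omega_motor / N = 863 / 20 = 43.1500

43.1500 RPM


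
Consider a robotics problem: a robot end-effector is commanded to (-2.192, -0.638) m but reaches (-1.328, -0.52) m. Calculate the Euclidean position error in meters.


dx = -1.328 - (-2.192) = 0.8640, dy = -0.52 - (-0.638) = 0.1180
err = sqrt(0.746496 + 0.013924) = 0.8720

0.8720 m


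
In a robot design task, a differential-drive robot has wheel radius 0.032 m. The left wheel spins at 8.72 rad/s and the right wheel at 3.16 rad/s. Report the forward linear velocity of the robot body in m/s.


v = r*(wR + wL)/2 = 0.032*(3.16 + 8.72)/2 = 0.1901

0.1901 m/s


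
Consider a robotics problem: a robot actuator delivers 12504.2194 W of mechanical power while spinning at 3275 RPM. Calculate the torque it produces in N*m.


omega = 3275 * 2*pi/60 = 342.957198 rad/s
tau = P / omega = 12504.2194 / 342.957198 = 36.4600

36.4600 N*m


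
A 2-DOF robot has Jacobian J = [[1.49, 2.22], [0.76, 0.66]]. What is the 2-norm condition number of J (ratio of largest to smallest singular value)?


JJ^T eigenvalues: trace(JJ^T) = 8.1617, det(JJ^T) = det(J)^2 = 0.49533444
s_max^2 = (8.1617 + sqrt(64.63200913))/2 = 8.10055177
s_min^2 = (8.1617 - sqrt(64.63200913))/2 = 0.06114823
kappa = s_max/s_min = sqrt(8.10055177/0.06114823) = 11.5097

11.5097


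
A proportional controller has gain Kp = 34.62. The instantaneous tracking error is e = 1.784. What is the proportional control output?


u_P = Kp * e = 34.62 * 1.784 = 61.7621

61.7621


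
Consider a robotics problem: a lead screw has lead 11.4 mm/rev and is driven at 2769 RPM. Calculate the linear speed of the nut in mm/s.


v = lead * (RPM/60) = 11.4*2769/60 = 526.1100

526.1100 mm/s


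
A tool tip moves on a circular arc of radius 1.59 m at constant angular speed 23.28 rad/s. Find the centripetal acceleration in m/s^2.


a_c = omega^2 * r = 23.28^2 * 1.59 = 861.7139

861.7139 m/s^2


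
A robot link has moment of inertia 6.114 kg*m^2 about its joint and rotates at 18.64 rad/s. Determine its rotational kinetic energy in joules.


KE = (1/2)*I*omega^2 = 0.5*6.114*18.64^2 = 1062.1534

1062.1534 J


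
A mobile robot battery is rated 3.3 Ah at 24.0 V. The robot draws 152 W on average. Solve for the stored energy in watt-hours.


E = capacity * V = 3.3*24.0 = 79.2000

79.2000 Wh


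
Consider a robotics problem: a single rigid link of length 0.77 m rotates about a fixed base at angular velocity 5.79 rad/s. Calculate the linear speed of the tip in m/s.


v = L*omega = 0.77 * 5.79 = 4.4583

4.4583 m/s


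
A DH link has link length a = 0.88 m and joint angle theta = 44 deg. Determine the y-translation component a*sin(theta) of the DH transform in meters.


a*sin(theta) = 0.88*sin(44 deg) = 0.6113

0.6113 m


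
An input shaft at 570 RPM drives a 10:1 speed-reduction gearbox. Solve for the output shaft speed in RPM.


omega_out = omega_in / N = 570 / 10 = 57.0000

57.0000 RPM


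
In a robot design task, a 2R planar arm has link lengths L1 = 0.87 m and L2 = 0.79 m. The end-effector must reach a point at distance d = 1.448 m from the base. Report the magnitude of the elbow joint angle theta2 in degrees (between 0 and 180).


cos(th2) = (d^2 - L1^2 - L2^2)/(2*L1*L2) = (1.448^2 - 0.87^2 - 0.79^2)/(2*0.87*0.79) = 0.52066347
th2 = acos(0.52066347) = 58.6232 deg

58.6232 degrees


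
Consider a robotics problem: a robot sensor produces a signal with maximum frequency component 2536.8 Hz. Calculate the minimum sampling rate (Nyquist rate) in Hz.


f_s,min = 2*f_max = 2*2536.8 = 5073.6000

5073.6000 Hz


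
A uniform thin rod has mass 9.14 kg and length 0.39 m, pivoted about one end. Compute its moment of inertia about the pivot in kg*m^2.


I = (1/3)*m*L^2 = (1/3)*9.14*0.39^2 = 0.4634

0.4634 kg*m^2


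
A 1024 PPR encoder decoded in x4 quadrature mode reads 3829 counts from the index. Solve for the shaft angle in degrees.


angle = counts * 360 / (PPR*4) = 3829 * 360 / 4096 = 336.5332

336.5332 degrees


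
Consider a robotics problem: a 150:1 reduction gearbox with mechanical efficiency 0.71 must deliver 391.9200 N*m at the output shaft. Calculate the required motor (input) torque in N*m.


tau_in = tau_out / (N * eta) = 391.9200 / (150 * 0.71) = 3.6800

3.6800 N*m


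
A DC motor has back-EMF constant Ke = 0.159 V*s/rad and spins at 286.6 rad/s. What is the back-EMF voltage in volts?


V_emf = Ke * omega = 0.159*286.6 = 45.5694

45.5694 V


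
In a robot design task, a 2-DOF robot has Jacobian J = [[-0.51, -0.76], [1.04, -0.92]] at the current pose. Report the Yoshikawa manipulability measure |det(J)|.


det(J) = -0.51*-0.92 - (-0.76)*(1.04) = 1.2596
|det(J)| = 1.2596

1.2596


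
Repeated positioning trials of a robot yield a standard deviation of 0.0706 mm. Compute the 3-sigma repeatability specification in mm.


repeatability = 3*sigma = 3*0.0706 = 0.2118

0.2118 mm


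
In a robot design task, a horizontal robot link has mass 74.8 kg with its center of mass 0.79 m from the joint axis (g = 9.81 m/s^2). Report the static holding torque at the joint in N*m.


tau = m*g*L = 74.8 * 9.81 * 0.79 = 579.6925

579.6925 N*m


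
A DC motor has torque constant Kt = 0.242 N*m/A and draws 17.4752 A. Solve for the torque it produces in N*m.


tau = Kt * I = 0.242*17.4752 = 4.2290

4.2290 N*m


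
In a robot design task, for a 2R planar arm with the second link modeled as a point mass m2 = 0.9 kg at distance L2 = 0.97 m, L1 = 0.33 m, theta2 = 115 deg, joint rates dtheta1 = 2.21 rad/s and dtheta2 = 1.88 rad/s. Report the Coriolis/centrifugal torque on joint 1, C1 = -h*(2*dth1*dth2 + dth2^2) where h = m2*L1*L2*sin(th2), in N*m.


h = m2*L1*L2*sin(th2) = 0.9*0.33*0.97*sin(115 deg) = 0.261098
C1 = -h*(2*2.21*1.88 + 1.88^2) = -0.261098*11.8440 = -3.0924

-3.0924 N*m


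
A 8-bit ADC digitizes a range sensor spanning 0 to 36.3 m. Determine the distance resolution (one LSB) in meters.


res = range / 2^n = 36.3/2^8 = 36.3/256 = 0.1418

0.1418 m


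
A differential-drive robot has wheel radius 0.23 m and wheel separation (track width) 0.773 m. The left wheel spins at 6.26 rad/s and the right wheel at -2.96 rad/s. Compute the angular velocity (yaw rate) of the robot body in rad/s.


omega = r*(wR - wL)/L = 0.23*(-2.96 - (6.26))/0.773 = -2.7433

-2.7433 rad/s


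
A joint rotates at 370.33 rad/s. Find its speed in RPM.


RPM = 370.33 * 60/(2*pi) = 3536.3910

3536.3910 RPM


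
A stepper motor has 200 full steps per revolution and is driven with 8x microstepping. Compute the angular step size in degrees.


step = 360/(200*8) = 360/1600 = 0.2250

0.2250 degrees


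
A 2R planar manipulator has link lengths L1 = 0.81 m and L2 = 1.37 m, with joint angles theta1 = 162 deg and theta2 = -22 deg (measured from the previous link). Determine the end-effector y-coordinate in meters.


y = L1*sin(th1) + L2*sin(th1+th2) = 0.81*sin(162 deg) + 1.37*sin(140 deg) = 1.1309

1.1309 m


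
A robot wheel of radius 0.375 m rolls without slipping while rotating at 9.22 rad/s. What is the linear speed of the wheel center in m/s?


v = omega * r = 9.22 * 0.375 = 3.4575

3.4575 m/s


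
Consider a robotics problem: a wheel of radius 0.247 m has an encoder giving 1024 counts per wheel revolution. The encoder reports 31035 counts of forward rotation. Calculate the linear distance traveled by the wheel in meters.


revs = 31035/1024 = 30.307617
d = revs * 2*pi*r = 30.307617 * 2*pi*0.247 = 47.0358

47.0358 m


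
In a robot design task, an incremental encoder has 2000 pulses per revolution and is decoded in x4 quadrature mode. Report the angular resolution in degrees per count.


resolution = 360 / (PPR * 4) = 360 / 8000 = 0.0450

0.0450 degrees


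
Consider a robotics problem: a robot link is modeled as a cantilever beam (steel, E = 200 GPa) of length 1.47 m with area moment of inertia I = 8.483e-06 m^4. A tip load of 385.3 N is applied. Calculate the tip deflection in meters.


delta = F*L^3/(3*E*I) = 385.3*1.47^3/(3*2.000e+11*8.483e-06)
      = 1223.9143119/5089800 = 2.4046e-04

2.4046e-04 m


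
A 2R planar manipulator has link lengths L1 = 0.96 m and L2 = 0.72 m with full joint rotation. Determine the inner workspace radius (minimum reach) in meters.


r_min = |L1 - L2| = |0.96 - 0.72| = 0.2400

0.2400 m


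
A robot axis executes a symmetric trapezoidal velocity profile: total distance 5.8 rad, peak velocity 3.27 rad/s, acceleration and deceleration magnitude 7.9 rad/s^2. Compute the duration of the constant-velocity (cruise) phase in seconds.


t_acc = v/a = 0.413924 s, d_acc = v^2/(2a) = 0.676766 rad each
d_cruise = 5.8 - 2*0.676766 = 4.446468 rad
t_cruise = d_cruise/v = 4.446468/3.27 = 1.3598

1.3598 s


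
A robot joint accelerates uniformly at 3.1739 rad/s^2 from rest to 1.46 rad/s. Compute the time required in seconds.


t = delta_omega / alpha = 1.46 / 3.1739 = 0.4600

0.4600 s


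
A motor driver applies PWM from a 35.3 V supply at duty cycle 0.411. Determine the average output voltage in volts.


V_avg = V_supply * D = 35.3*0.411 = 14.5083

14.5083 V


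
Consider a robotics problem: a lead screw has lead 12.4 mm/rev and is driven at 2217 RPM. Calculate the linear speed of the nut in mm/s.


v = lead * (RPM/60) = 12.4*2217/60 = 458.1800

458.1800 mm/s


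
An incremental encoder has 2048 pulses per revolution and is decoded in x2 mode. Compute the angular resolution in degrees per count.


resolution = 360 / (PPR * 2) = 360 / 4096 = 0.0879

0.0879 degrees


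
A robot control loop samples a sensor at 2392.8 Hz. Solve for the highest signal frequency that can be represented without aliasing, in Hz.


f_max = f_s/2 = 2392.8/2 = 1196.4000

1196.4000 Hz


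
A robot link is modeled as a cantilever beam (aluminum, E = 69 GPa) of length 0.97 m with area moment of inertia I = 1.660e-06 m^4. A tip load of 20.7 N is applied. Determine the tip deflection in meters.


delta = F*L^3/(3*E*I) = 20.7*0.97^3/(3*6.900e+10*1.660e-06)
      = 18.8923311/343620 = 5.4980e-05

5.4980e-05 m


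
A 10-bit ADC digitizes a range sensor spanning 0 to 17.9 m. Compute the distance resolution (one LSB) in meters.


res = range / 2^n = 17.9/2^10 = 17.9/1024 = 0.0175

0.0175 m


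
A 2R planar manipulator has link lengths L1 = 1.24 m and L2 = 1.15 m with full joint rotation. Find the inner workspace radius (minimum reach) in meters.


r_min = |L1 - L2| = |1.24 - 1.15| = 0.0900

0.0900 m


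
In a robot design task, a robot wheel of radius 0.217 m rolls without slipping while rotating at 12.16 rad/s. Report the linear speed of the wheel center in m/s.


v = omega * r = 12.16 * 0.217 = 2.6387

2.6387 m/s


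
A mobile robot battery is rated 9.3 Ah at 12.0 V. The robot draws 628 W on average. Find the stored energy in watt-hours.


E = capacity * V = 9.3*12.0 = 111.6000

111.6000 Wh


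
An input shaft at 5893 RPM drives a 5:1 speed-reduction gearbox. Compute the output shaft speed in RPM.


omega_out = omega_in / N = 5893 / 5 = 1178.6000

1178.6000 RPM


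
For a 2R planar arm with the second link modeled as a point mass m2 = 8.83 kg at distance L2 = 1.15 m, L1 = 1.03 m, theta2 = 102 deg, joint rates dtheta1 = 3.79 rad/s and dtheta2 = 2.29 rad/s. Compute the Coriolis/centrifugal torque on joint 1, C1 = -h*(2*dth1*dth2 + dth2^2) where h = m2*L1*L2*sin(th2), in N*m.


h = m2*L1*L2*sin(th2) = 8.83*1.03*1.15*sin(102 deg) = 10.230578
C1 = -h*(2*3.79*2.29 + 2.29^2) = -10.230578*22.6023 = -231.2346

-231.2346 N*m


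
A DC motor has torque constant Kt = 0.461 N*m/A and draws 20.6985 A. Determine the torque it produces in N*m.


tau = Kt * I = 0.461*20.6985 = 9.5420

9.5420 N*m


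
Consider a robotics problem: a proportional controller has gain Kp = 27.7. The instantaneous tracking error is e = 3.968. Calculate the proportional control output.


u_P = Kp * e = 27.7 * 3.968 = 109.9136

109.9136


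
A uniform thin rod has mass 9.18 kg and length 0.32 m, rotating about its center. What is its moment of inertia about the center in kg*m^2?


I = (1/12)*m*L^2 = (1/12)*9.18*0.32^2 = 0.0783

0.0783 kg*m^2


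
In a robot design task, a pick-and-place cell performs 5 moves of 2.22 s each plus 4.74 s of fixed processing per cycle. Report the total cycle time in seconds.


T = 5*2.22 + 4.74 = 15.8400

15.8400 s


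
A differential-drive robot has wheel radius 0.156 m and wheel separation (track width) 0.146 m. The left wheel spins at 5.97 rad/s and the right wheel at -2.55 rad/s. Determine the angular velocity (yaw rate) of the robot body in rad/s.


omega = r*(wR - wL)/L = 0.156*(-2.55 - (5.97))/0.146 = -9.1036

-9.1036 rad/s


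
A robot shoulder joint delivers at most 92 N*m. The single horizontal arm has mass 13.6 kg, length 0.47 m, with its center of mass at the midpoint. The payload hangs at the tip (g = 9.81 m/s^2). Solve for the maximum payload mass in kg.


tau_arm = m_arm*g*(L/2) = 13.6*9.81*0.47/2 = 31.3528 N*m
tau_payload = tau_max - tau_arm = 92 - 31.3528 = 60.6472
m_payload = tau_payload / (g*L) = 60.6472 / (9.81*0.47) = 13.1536

13.1536 kg


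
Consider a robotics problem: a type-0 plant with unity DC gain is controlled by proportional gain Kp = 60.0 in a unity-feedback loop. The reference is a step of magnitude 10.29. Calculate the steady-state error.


e_ss = R/(1 + Kp) = 10.29/(1 + 60.0) = 10.29/61.0000 = 0.1687

0.1687


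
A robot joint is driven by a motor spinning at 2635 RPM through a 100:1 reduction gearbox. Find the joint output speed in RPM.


omega_joint = omega_motor / N = 2635 / 100 = 26.3500

26.3500 RPM


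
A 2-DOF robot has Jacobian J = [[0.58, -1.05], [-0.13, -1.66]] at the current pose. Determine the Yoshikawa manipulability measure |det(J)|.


det(J) = 0.58*-1.66 - (-1.05)*(-0.13) = -1.0993
|det(J)| = 1.0993

1.0993


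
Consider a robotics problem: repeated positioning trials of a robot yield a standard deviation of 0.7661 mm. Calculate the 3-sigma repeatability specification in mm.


repeatability = 3*sigma = 3*0.7661 = 2.2983

2.2983 mm


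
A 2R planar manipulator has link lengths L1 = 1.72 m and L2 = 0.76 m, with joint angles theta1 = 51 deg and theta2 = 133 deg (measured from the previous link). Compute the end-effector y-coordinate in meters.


y = L1*sin(th1) + L2*sin(th1+th2) = 1.72*sin(51 deg) + 0.76*sin(184 deg) = 1.2837

1.2837 m


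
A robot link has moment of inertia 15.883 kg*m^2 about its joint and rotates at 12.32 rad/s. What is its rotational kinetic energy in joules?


KE = (1/2)*I*omega^2 = 0.5*15.883*12.32^2 = 1205.3799

1205.3799 J


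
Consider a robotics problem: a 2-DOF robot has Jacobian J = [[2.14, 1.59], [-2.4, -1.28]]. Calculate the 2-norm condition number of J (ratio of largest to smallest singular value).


JJ^T eigenvalues: trace(JJ^T) = 14.5061, det(JJ^T) = det(J)^2 = 1.15949824
s_max^2 = (14.5061 + sqrt(205.78894425))/2 = 14.42572287
s_min^2 = (14.5061 - sqrt(205.78894425))/2 = 0.08037713
kappa = s_max/s_min = sqrt(14.42572287/0.08037713) = 13.3968

13.3968


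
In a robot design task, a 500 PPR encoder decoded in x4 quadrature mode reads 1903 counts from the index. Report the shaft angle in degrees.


angle = counts * 360 / (PPR*4) = 1903 * 360 / 2000 = 342.5400

342.5400 degrees


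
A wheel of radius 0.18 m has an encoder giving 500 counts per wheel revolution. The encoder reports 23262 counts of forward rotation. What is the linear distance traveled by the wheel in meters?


revs = 23262/500 = 46.524000
d = revs * 2*pi*r = 46.524000 * 2*pi*0.18 = 52.6174

52.6174 m


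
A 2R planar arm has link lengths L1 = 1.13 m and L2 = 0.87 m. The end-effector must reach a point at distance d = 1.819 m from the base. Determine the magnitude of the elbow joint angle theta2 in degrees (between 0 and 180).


cos(th2) = (d^2 - L1^2 - L2^2)/(2*L1*L2) = (1.819^2 - 1.13^2 - 0.87^2)/(2*1.13*0.87) = 0.64843912
th2 = acos(0.64843912) = 49.5760 deg

49.5760 degrees


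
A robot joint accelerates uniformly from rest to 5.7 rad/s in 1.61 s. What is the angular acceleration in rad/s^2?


alpha = delta_omega / t = 5.7 / 1.61 = 3.5404

3.5404 rad/s^2


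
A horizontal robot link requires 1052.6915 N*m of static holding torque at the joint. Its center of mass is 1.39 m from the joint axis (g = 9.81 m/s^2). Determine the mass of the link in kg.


m = tau / (g*L) = 1052.6915 / (9.81 * 1.39) = 77.2000

77.2000 kg


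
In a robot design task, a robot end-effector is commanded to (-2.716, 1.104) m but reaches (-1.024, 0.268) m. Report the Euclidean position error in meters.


dx = -1.024 - (-2.716) = 1.6920, dy = 0.268 - (1.104) = -0.8360
err = sqrt(2.862864 + 0.698896) = 1.8873

1.8873 m


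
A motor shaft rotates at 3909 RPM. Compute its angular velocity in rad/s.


omega = 3909 * 2*pi/60 = 409.3495

409.3495 rad/s


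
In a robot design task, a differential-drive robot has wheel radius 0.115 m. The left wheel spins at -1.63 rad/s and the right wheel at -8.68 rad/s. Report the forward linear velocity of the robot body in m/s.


v = r*(wR + wL)/2 = 0.115*(-8.68 + -1.63)/2 = -0.5928

-0.5928 m/s


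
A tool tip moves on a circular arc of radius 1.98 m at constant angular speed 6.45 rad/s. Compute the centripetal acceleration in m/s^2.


a_c = omega^2 * r = 6.45^2 * 1.98 = 82.3730

82.3730 m/s^2


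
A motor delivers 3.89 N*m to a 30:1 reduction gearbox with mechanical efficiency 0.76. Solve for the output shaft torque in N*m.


tau_out = tau_in * N * eta = 3.89 * 30 * 0.76 = 88.6920

88.6920 N*m


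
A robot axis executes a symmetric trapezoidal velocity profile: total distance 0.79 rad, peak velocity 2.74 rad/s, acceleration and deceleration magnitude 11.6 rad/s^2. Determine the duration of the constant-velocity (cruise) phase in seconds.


t_acc = v/a = 0.236207 s, d_acc = v^2/(2a) = 0.323603 rad each
d_cruise = 0.79 - 2*0.323603 = 0.142794 rad
t_cruise = d_cruise/v = 0.142794/2.74 = 0.0521

0.0521 s


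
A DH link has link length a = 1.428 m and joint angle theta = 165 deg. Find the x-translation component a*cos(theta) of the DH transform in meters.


a*cos(theta) = 1.428*cos(165 deg) = -1.3793

-1.3793 m


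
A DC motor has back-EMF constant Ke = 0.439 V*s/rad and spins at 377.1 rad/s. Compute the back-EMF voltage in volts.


V_emf = Ke * omega = 0.439*377.1 = 165.5469

165.5469 V
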